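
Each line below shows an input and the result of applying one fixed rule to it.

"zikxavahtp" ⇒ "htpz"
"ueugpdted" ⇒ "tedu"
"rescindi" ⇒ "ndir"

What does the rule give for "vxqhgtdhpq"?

Each output is the input with this applied: move the first character to the end, then keep only the last 4 characters.
Working it through for "vxqhgtdhpq": intermediate "xqhgtdhpqv", final "hpqv".

hpqv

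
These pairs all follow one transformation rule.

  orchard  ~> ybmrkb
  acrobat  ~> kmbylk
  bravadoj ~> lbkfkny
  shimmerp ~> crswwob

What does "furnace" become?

pebxkm

The transformation: shift every letter 10 places forward in the alphabet (wrapping around), then delete the last character.
For "furnace", step one produces "pebxkmo"; step two turns that into "pebxkm".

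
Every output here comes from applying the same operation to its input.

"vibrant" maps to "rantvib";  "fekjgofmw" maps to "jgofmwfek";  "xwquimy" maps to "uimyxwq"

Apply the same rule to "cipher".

The rule is to move the first 3 characters to the end (rotate left by 3).
Doing the same to "cipher": "hercip".

hercip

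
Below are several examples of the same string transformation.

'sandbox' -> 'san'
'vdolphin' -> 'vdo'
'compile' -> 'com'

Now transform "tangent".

What's happening: keep only the first 3 characters.
Applying that to "tangent" gives "tan".

tan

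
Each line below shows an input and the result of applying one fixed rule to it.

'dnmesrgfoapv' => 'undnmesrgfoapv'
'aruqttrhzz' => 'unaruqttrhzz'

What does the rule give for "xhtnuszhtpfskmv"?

unxhtnuszhtpfskmv

The rule is to prepend "un".
Applying that to "xhtnuszhtpfskmv" gives "unxhtnuszhtpfskmv".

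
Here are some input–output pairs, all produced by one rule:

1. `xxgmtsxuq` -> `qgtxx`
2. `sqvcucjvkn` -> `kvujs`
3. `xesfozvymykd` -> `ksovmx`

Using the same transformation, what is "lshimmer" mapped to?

ehml

What's happening: keep every other character starting from the first (positions 1st, 3rd, 5th, ...), then swap the first and last characters.
Working it through for "lshimmer": intermediate "lhme", final "ehml".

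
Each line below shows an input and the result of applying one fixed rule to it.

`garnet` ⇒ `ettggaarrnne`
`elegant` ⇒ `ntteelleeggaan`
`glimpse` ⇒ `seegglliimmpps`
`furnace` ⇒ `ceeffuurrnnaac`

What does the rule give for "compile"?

leeccoommppiil

Each output is the input with this applied: double every character, then move the last 3 characters to the front (rotate right by 3).
So "compile" becomes "leeccoommppiil".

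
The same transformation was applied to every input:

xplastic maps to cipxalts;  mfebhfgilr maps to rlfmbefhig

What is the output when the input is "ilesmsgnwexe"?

exlisesmngew

Looking at the pairs, the operation is to move the last 2 characters to the front (rotate right by 2), then swap each adjacent pair of characters (1↔2, 3↔4, ...).
Applying both steps to "ilesmsgnwexe": "xeilesmsgnwe", then "exlisesmngew".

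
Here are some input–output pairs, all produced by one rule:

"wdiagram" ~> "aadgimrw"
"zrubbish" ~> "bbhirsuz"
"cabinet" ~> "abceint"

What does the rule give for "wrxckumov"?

Rule — sort the characters into alphabetical order.
On "wrxckumov" that produces "ckmoruvwx".

ckmoruvwx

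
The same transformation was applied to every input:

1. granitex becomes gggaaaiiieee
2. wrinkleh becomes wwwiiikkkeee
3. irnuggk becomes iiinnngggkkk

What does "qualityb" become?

qqqaaaiiiyyy

The rule is to keep every other character starting from the first (positions 1st, 3rd, 5th, ...), then repeat every character 3 times.
Applying both steps to "qualityb": "qaiy", then "qqqaaaiiiyyy".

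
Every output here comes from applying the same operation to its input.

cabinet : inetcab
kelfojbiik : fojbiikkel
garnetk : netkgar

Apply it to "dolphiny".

phinydol

In each case the input is transformed by: move the first 3 characters to the end (rotate left by 3).
For "dolphiny" the result is "phinydol".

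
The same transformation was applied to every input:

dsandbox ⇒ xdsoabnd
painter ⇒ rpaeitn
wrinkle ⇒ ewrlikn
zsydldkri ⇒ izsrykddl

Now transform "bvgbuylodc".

The rule is to swap the first and last characters, then take characters alternately from the front and the back (1st, last, 2nd, 2nd-last, ...).
For "bvgbuylodc", step one produces "cvgbuylodb"; step two turns that into "cbvdgobluy".

cbvdgobluy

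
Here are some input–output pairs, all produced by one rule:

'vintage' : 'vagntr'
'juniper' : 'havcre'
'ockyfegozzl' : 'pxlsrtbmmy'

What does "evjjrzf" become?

The rule is to shift every letter 13 places forward in the alphabet (wrapping around) — i.e. ROT13, then delete the first character.
For "evjjrzf", step one produces "riwwems"; step two turns that into "iwwems".

iwwems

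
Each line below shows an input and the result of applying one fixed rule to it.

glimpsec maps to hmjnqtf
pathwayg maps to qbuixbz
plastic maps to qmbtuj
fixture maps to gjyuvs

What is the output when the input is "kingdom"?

ljohep

What's happening: delete the last character, then shift every letter 1 place forward in the alphabet (wrapping around).
For "kingdom", step one produces "kingdo"; step two turns that into "ljohep".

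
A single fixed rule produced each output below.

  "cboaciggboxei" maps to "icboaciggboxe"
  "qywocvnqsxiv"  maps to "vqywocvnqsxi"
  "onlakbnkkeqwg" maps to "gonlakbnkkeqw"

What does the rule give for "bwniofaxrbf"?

Each output is the input with this applied: move the last character to the front.
For "bwniofaxrbf" the result is "fbwniofaxrb".

fbwniofaxrb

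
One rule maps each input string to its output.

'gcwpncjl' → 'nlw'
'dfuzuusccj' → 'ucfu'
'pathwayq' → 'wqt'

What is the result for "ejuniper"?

iru

What's happening: swap the front and back halves of the string, then keep one character in every 3, starting at position 1 (positions 1st, 4th, 7th, ...).
For "ejuniper", step one produces "iperejun"; step two turns that into "iru".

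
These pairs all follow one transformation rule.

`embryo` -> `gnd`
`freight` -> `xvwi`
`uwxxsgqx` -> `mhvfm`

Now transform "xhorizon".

gxodc

The rule is to shift every letter 11 places backward in the alphabet (wrapping around), then delete the first 3 characters.
For "xhorizon", step one produces "mwdgxodc"; step two turns that into "gxodc".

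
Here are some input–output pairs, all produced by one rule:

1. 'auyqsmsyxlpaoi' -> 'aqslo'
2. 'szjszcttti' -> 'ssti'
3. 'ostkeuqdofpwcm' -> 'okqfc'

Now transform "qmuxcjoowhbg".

In each case the input is transformed by: keep one character in every 3, starting at position 1 (positions 1st, 4th, 7th, ...).
On "qmuxcjoowhbg" that produces "qxoh".

qxoh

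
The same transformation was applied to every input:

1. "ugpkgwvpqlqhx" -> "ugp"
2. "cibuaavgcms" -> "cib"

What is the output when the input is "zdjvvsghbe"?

zdj

The rule is to keep only the first 3 characters.
On "zdjvvsghbe" that produces "zdj".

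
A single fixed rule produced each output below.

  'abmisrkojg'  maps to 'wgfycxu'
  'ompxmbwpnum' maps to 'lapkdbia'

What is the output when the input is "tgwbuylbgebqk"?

pimzpuspey

The transformation: delete the first 3 characters, then shift every letter 12 places backward in the alphabet (wrapping around).
"tgwbuylbgebqk" → "buylbgebqk" → "pimzpuspey".
(Check on "abmisrkojg": → "isrkojg" → "wgfycxu" ✓)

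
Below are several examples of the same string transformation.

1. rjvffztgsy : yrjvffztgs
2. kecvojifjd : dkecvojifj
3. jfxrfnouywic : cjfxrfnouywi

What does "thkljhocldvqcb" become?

The pattern: move the last character to the front.
Applying that to "thkljhocldvqcb" gives "bthkljhocldvqc".

bthkljhocldvqc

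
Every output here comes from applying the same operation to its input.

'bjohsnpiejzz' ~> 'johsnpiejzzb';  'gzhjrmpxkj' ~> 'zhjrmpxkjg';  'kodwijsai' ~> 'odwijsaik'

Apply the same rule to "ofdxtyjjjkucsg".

fdxtyjjjkucsgo

Looking at the pairs, the operation is to move the first character to the end.
Applying that to "ofdxtyjjjkucsg" gives "fdxtyjjjkucsgo".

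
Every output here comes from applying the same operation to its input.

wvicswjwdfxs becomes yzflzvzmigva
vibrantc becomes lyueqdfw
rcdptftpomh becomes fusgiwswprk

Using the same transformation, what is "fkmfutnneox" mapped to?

In each case the input is transformed by: swap each adjacent pair of characters (1↔2, 3↔4, ...), then shift every letter 3 places forward in the alphabet (wrapping around).
On "fkmfutnneox" that produces "niipwxqqrha".

niipwxqqrha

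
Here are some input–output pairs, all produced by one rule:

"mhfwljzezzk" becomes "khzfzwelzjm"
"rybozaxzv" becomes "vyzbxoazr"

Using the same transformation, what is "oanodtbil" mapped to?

lainbotdo

The rule is to take characters alternately from the front and the back (1st, last, 2nd, 2nd-last, ...), then move the first character to the end.
On "oanodtbil": the first step gives "olainbotd", and the second then gives "lainbotdo".
(Check on "mhfwljzezzk": → "mkhzfzwelzj" → "khzfzwelzjm" ✓)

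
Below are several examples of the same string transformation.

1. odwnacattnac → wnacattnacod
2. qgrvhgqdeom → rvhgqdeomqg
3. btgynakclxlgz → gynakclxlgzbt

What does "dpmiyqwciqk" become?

The rule is to move the first 2 characters to the end (rotate left by 2).
So "dpmiyqwciqk" becomes "miyqwciqkdp".

miyqwciqkdp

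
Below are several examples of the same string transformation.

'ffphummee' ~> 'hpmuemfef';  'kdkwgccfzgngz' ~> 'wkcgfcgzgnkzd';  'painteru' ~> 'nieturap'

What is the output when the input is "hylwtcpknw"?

wlctkpwnyh

Each output is the input with this applied: move the first 2 characters to the end (rotate left by 2), then swap each adjacent pair of characters (1↔2, 3↔4, ...).
For "hylwtcpknw", step one produces "lwtcpknwhy"; step two turns that into "wlctkpwnyh".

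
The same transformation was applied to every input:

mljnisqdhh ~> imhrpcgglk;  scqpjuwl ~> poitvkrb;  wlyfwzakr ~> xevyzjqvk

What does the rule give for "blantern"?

Looking at the pairs, the operation is to shift every letter 1 place backward in the alphabet (wrapping around), then move the first 2 characters to the end (rotate left by 2).
Working it through for "blantern": intermediate "akzmsdqm", final "zmsdqmak".

zmsdqmak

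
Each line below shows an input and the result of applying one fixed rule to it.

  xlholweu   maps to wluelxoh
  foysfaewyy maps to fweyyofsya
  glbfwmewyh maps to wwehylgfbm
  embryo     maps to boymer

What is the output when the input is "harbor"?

rroahb

Looking at the pairs, the operation is to swap each adjacent pair of characters (1↔2, 3↔4, ...), then swap the front and back halves of the string.
"harbor" → "rroahb".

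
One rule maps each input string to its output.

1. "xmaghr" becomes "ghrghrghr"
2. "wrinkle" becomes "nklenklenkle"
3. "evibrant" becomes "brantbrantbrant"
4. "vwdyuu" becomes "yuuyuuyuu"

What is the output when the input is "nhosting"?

Each output is the input with this applied: delete the first 3 characters, then write the whole string 3 times in a row.
"nhosting" → "stingstingsting".

stingstingsting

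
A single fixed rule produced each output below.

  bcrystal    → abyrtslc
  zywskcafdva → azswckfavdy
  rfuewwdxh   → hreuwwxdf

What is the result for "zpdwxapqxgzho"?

ozwdaxqpgxhzp

What's happening: swap each adjacent pair of characters (1↔2, 3↔4, ...), then swap the first and last characters.
For "zpdwxapqxgzho", step one produces "pzwdaxqpgxhzo"; step two turns that into "ozwdaxqpgxhzp".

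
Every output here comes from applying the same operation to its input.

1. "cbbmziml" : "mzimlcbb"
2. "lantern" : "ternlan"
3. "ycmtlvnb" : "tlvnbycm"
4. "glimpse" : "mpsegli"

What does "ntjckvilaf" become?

ckvilafntj

Looking at the pairs, the operation is to move the first 3 characters to the end (rotate left by 3).
"ntjckvilaf" → "ckvilafntj".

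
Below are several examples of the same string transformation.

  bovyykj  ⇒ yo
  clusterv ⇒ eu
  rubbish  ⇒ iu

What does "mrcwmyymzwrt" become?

wywm

Rule — reverse the string, then keep one character in every 3, starting at position 3 (positions 3rd, 6th, 9th, ...).
"mrcwmyymzwrt" → "wywm".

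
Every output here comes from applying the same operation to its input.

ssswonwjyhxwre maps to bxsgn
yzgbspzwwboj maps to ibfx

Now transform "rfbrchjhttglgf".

The pattern: keep one character in every 3, starting at position 2 (positions 2nd, 5th, 8th, ...), then shift every letter 9 places forward in the alphabet (wrapping around).
Doing the same to "rfbrchjhttglgf": "olqpo".

olqpo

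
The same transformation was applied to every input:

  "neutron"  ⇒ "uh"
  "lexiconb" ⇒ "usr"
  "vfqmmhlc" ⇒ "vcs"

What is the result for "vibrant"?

yq

The pattern: keep one character in every 3, starting at position 2 (positions 2nd, 5th, 8th, ...), then shift every letter 10 places backward in the alphabet (wrapping around).
Working it through for "vibrant": intermediate "ia", final "yq".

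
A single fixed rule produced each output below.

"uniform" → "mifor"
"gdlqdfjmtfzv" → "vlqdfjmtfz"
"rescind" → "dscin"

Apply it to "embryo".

What's happening: delete the first 2 characters, then move the last character to the front.
Starting from "embryo": after the first operation, "bryo"; after the second, "obry".

obry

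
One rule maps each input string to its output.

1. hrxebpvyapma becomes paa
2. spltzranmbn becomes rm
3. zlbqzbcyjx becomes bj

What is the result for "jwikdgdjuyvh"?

The transformation: delete the first 3 characters, then keep one character in every 3, starting at position 3 (positions 3rd, 6th, 9th, ...).
For "jwikdgdjuyvh", step one produces "kdgdjuyvh"; step two turns that into "guh".
(Check on "hrxebpvyapma": → "ebpvyapma" → "paa" ✓)

guh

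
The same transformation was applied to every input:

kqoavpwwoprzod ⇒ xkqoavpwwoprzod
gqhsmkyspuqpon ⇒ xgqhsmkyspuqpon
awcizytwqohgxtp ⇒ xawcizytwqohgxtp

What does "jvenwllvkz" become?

The pattern: prepend "x".
Doing the same to "jvenwllvkz": "xjvenwllvkz".

xjvenwllvkz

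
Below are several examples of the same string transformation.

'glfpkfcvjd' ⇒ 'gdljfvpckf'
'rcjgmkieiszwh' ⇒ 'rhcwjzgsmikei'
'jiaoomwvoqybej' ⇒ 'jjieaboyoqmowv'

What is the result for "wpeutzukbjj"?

wjpjebuktuz

In each case the input is transformed by: take characters alternately from the front and the back (1st, last, 2nd, 2nd-last, ...).
Applying that to "wpeutzukbjj" gives "wjpjebuktuz".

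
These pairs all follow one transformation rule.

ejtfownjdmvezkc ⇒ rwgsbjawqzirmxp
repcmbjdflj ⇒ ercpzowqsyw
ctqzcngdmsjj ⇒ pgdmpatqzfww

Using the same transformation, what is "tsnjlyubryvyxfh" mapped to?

gfawylhoelilksu

The rule is to shift every letter 13 places forward in the alphabet (wrapping around) — i.e. ROT13.
For "tsnjlyubryvyxfh" the result is "gfawylhoelilksu".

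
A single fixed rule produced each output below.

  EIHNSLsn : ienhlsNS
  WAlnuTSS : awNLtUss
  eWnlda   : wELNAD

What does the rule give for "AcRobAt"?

CaOraBT

The rule is to flip the case of every letter, then swap each adjacent pair of characters (1↔2, 3↔4, ...).
Working it through for "AcRobAt": intermediate "aCrOBaT", final "CaOraBT".
(Check on "EIHNSLsn": → "eihnslSN" → "ienhlsNS" ✓)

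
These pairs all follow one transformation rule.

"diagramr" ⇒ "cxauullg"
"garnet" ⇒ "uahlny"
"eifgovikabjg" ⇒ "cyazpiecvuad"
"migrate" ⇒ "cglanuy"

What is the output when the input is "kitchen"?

The rule is to shift every letter 6 places backward in the alphabet (wrapping around), then swap each adjacent pair of characters (1↔2, 3↔4, ...).
"kitchen" → "ecnwbyh" → "cewnybh".
(Check on "migrate": → "gcaluny" → "cglanuy" ✓)

cewnybh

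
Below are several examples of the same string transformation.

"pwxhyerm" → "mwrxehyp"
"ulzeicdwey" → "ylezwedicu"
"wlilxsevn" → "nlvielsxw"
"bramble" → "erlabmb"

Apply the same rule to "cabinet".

taebnic

Rule — take characters alternately from the front and the back (1st, last, 2nd, 2nd-last, ...), then move the first character to the end.
Applying both steps to "cabinet": "ctaebni", then "taebnic".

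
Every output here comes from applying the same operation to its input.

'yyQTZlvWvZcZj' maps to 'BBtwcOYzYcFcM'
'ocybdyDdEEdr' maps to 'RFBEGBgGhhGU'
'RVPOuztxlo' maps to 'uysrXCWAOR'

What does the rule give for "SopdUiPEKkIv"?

Rule — flip the case of every letter, then shift every letter 3 places forward in the alphabet (wrapping around).
Starting from "SopdUiPEKkIv": after the first operation, "sOPDuIpekKiV"; after the second, "vRSGxLshnNlY".

vRSGxLshnNlY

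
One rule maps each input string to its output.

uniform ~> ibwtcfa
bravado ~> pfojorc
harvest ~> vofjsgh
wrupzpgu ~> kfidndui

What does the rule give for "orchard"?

cfqvofr

The transformation: shift every letter 12 places backward in the alphabet (wrapping around).
For "orchard" the result is "cfqvofr".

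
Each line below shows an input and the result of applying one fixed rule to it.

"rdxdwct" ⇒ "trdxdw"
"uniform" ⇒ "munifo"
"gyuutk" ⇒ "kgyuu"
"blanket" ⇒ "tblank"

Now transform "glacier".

rglaci

In each case the input is transformed by: move the last character to the front, then delete the last character.
Working it through for "glacier": intermediate "rglacie", final "rglaci".
(Check on "uniform": → "munifor" → "munifo" ✓)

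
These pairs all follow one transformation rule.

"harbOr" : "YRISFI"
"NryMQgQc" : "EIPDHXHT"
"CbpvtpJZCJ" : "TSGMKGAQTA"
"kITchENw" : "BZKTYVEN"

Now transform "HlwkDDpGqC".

The rule is to shift every letter 9 places backward in the alphabet (wrapping around), then convert every letter to uppercase.
Working it through for "HlwkDDpGqC": intermediate "YcnbUUgXhT", final "YCNBUUGXHT".

YCNBUUGXHT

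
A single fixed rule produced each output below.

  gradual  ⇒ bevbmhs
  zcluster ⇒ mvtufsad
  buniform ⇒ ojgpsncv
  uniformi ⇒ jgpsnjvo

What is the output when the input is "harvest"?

The rule is to move the first 2 characters to the end (rotate left by 2), then shift every letter 1 place forward in the alphabet (wrapping around).
For "harvest" the result is "swftuib".
(Check on "zcluster": → "lusterzc" → "mvtufsad" ✓)

swftuib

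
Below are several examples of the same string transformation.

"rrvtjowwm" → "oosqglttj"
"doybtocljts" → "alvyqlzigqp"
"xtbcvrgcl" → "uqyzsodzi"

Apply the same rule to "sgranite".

The rule is to shift every letter 3 places backward in the alphabet (wrapping around).
Applying that to "sgranite" gives "pdoxkfqb".

pdoxkfqb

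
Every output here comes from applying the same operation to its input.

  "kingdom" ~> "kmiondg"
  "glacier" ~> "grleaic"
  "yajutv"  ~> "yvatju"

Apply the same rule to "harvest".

In each case the input is transformed by: take characters alternately from the front and the back (1st, last, 2nd, 2nd-last, ...).
Applying that to "harvest" gives "htasrev".

htasrev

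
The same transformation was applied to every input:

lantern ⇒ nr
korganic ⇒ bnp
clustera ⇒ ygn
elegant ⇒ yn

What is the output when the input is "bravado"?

en

In each case the input is transformed by: keep one character in every 3, starting at position 2 (positions 2nd, 5th, 8th, ...), then shift every letter 13 places forward in the alphabet (wrapping around) — i.e. ROT13.
"bravado" → "ra" → "en".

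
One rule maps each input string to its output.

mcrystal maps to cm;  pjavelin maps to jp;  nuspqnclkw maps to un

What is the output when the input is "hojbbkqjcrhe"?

oh

The pattern: swap each adjacent pair of characters (1↔2, 3↔4, ...), then keep only the first 2 characters.
"hojbbkqjcrhe" → "ohbjkbjqrceh" → "oh".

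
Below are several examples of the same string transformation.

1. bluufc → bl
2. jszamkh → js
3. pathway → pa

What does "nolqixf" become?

no

Each output is the input with this applied: keep only the first 2 characters.
For "nolqixf" the result is "no".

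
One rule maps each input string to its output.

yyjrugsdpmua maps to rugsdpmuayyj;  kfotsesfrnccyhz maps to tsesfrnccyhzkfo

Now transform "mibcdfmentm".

cdfmentmmib

The transformation: move the first 3 characters to the end (rotate left by 3).
On "mibcdfmentm" that produces "cdfmentmmib".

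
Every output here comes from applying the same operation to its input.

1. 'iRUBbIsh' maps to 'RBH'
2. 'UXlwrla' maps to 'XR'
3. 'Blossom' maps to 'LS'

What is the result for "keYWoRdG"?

EOG

Rule — keep one character in every 3, starting at position 2 (positions 2nd, 5th, 8th, ...), then convert every letter to uppercase.
"keYWoRdG" → "eoG" → "EOG".
(Check on "Blossom": → "ls" → "LS" ✓)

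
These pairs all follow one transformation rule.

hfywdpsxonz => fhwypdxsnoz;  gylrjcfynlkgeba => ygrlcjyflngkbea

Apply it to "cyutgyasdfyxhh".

The pattern: swap each adjacent pair of characters (1↔2, 3↔4, ...).
"cyutgyasdfyxhh" → "yctuygsafdxyhh".

yctuygsafdxyhh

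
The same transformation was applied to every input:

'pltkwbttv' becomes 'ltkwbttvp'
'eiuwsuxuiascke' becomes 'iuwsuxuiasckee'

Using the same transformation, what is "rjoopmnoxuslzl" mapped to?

In each case the input is transformed by: move the first character to the end.
For "rjoopmnoxuslzl" the result is "joopmnoxuslzlr".

joopmnoxuslzlr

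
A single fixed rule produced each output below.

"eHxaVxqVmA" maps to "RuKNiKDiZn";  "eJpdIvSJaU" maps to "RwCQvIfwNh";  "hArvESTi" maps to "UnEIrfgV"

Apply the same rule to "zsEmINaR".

MFrZvaNe

In each case the input is transformed by: shift every letter 13 places forward in the alphabet (wrapping around) — i.e. ROT13, then flip the case of every letter.
For "zsEmINaR", step one produces "mfRzVAnE"; step two turns that into "MFrZvaNe".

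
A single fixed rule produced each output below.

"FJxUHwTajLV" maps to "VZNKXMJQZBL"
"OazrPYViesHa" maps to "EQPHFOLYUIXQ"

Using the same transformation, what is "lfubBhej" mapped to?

The transformation: shift every letter 10 places backward in the alphabet (wrapping around), then convert every letter to uppercase.
For "lfubBhej", step one produces "bvkrRxuz"; step two turns that into "BVKRRXUZ".

BVKRRXUZ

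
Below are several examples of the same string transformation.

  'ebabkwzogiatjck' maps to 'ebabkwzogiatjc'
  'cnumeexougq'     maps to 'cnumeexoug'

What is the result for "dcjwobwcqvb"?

Rule — delete the last character.
For "dcjwobwcqvb" the result is "dcjwobwcqv".

dcjwobwcqv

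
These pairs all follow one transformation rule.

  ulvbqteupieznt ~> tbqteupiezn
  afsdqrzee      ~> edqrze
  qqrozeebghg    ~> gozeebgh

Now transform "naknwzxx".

Each output is the input with this applied: delete the first 3 characters, then move the last character to the front.
Starting from "naknwzxx": after the first operation, "nwzxx"; after the second, "xnwzx".

xnwzx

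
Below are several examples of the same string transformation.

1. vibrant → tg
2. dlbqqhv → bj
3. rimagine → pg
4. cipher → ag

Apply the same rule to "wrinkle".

The rule is to shift every letter 2 places backward in the alphabet (wrapping around), then keep only the first 2 characters.
For "wrinkle" the result is "up".
(Check on "rimagine": → "pgkyeglc" → "pg" ✓)

up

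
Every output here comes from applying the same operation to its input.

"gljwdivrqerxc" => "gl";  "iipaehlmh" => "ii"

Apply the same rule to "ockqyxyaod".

The rule is to keep only the first 2 characters.
On "ockqyxyaod" that produces "oc".

oc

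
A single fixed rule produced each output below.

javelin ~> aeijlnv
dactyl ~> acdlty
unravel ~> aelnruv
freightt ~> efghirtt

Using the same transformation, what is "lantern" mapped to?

aelnnrt

The transformation: sort the characters into alphabetical order.
Doing the same to "lantern": "aelnnrt".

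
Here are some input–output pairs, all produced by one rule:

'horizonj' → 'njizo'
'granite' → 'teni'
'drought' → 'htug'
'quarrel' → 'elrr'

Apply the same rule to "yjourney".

eyurn

In each case the input is transformed by: delete the first 3 characters, then move the last 2 characters to the front (rotate right by 2).
On "yjourney": the first step gives "urney", and the second then gives "eyurn".
(Check on "granite": → "nite" → "teni" ✓)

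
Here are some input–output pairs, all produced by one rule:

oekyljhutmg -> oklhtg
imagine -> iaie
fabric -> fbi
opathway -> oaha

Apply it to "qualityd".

The transformation: keep every other character starting from the first (positions 1st, 3rd, 5th, ...).
On "qualityd" that produces "qaiy".

qaiy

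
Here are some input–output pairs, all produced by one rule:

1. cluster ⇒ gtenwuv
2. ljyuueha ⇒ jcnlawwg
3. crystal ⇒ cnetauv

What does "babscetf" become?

The transformation: shift every letter 2 places forward in the alphabet (wrapping around), then move the last 2 characters to the front (rotate right by 2).
Working it through for "babscetf": intermediate "dcduegvh", final "vhdcdueg".

vhdcdueg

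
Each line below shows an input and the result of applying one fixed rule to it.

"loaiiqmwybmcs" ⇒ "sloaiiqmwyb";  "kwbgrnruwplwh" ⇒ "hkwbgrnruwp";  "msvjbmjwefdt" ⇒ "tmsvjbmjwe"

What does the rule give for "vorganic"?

Looking at the pairs, the operation is to move the last character to the front, then delete the last 2 characters.
Applying both steps to "vorganic": "cvorgani", then "cvorga".

cvorga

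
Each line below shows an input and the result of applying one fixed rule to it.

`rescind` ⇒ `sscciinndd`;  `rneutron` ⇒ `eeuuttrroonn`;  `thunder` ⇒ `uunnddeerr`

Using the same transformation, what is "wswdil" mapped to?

Rule — delete the first 2 characters, then double every character.
"wswdil" → "wdil" → "wwddiill".

wwddiill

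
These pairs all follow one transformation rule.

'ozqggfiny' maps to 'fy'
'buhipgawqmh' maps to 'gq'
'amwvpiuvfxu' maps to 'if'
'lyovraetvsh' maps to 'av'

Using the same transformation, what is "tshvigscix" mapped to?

gi

Looking at the pairs, the operation is to keep one character in every 3, starting at position 3 (positions 3rd, 6th, 9th, ...), then delete the first character.
On "tshvigscix": the first step gives "hgi", and the second then gives "gi".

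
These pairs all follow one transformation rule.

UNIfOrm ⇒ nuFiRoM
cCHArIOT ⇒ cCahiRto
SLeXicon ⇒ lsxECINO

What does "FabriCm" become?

AfRBcIM

Rule — flip the case of every letter, then swap each adjacent pair of characters (1↔2, 3↔4, ...).
Working it through for "FabriCm": intermediate "fABRIcM", final "AfRBcIM".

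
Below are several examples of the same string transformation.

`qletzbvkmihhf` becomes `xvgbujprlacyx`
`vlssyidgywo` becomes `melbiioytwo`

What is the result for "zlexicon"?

What's happening: shift every letter 10 places backward in the alphabet (wrapping around), then move the last 2 characters to the front (rotate right by 2).
Working it through for "zlexicon": intermediate "pbunysed", final "edpbunys".

edpbunys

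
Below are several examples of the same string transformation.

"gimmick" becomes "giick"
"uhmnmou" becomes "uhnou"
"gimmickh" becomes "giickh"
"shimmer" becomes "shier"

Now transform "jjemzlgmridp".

Each output is the input with this applied: remove every "m".
Doing the same to "jjemzlgmridp": "jjezlgridp".

jjezlgridp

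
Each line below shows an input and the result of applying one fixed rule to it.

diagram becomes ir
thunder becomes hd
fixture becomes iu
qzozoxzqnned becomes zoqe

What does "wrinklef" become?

rkf

The rule is to keep one character in every 3, starting at position 2 (positions 2nd, 5th, 8th, ...).
For "wrinklef" the result is "rkf".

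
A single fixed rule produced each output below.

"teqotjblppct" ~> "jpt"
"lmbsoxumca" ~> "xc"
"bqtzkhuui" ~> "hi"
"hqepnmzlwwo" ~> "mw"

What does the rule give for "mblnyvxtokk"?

vo

The pattern: keep one character in every 3, starting at position 3 (positions 3rd, 6th, 9th, ...), then delete the first character.
On "mblnyvxtokk": the first step gives "lvo", and the second then gives "vo".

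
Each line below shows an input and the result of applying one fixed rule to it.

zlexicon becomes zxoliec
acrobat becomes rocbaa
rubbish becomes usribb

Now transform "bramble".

Each output is the input with this applied: delete the last character, then sort the characters into reverse alphabetical order.
Working it through for "bramble": intermediate "brambl", final "rmlbba".

rmlbba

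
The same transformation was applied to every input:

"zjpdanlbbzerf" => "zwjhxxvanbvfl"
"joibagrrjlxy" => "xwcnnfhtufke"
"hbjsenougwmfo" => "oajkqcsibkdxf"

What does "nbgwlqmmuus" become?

The rule is to move the first 3 characters to the end (rotate left by 3), then shift every letter 4 places backward in the alphabet (wrapping around).
Applying both steps to "nbgwlqmmuus": "wlqmmuusnbg", then "shmiiqqojxc".

shmiiqqojxc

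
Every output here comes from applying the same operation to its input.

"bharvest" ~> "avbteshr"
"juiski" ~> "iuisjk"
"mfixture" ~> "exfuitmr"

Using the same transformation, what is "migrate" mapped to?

atergmi

Each output is the input with this applied: sort the characters into alphabetical order, then take characters alternately from the front and the back (1st, last, 2nd, 2nd-last, ...).
On "migrate": the first step gives "aegimrt", and the second then gives "atergmi".
(Check on "juiski": → "iijksu" → "iuisjk" ✓)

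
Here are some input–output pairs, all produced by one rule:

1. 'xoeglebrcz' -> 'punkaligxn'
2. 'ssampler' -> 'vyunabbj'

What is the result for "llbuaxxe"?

The rule is to shift every letter 9 places forward in the alphabet (wrapping around), then move the first 3 characters to the end (rotate left by 3).
On "llbuaxxe" that produces "djggnuuk".

djggnuuk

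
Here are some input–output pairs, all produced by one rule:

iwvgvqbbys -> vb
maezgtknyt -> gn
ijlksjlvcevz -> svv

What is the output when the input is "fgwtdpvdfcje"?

The transformation: delete the first 3 characters, then keep one character in every 3, starting at position 2 (positions 2nd, 5th, 8th, ...).
Applying that to "fgwtdpvdfcje" gives "ddj".

ddj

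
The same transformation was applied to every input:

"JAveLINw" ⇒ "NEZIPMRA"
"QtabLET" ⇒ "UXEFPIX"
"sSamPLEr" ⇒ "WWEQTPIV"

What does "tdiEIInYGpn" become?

The pattern: shift every letter 4 places forward in the alphabet (wrapping around), then convert every letter to uppercase.
Starting from "tdiEIInYGpn": after the first operation, "xhmIMMrCKtr"; after the second, "XHMIMMRCKTR".

XHMIMMRCKTR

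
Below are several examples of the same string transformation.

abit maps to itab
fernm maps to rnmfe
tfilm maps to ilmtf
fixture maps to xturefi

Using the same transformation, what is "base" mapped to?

seba

The transformation: move the first 2 characters to the end (rotate left by 2).
Doing the same to "base": "seba".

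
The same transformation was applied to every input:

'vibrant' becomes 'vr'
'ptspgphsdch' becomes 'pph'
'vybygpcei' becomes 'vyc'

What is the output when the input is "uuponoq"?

Rule — move the last 2 characters to the front (rotate right by 2), then keep one character in every 3, starting at position 3 (positions 3rd, 6th, 9th, ...).
Working it through for "uuponoq": intermediate "oquupon", final "uo".

uo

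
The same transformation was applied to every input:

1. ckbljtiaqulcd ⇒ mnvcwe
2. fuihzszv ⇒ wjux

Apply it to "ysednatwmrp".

ufcyt

The transformation: keep every other character starting from the second (positions 2nd, 4th, 6th, ...), then shift every letter 2 places forward in the alphabet (wrapping around).
Working it through for "ysednatwmrp": intermediate "sdawr", final "ufcyt".
(Check on "fuihzszv": → "uhsv" → "wjux" ✓)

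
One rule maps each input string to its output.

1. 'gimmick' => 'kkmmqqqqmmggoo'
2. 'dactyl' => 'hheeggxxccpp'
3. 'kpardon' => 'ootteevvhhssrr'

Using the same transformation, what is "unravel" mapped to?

Looking at the pairs, the operation is to shift every letter 4 places forward in the alphabet (wrapping around), then double every character.
"unravel" → "yrvezip" → "yyrrvveezziipp".
(Check on "kpardon": → "otevhsr" → "ootteevvhhssrr" ✓)

yyrrvveezziipp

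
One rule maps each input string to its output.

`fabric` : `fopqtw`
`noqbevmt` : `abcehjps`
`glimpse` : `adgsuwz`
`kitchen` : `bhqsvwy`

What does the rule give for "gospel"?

cdgsuz

Each output is the input with this applied: shift every letter 12 places backward in the alphabet (wrapping around), then sort the characters into alphabetical order.
For "gospel", step one produces "ucgdsz"; step two turns that into "cdgsuz".
(Check on "kitchen": → "ywhqvsb" → "bhqsvwy" ✓)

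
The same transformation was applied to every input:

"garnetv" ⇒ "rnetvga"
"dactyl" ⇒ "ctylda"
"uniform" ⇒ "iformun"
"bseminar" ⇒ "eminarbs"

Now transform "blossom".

ossombl

Rule — move the first 2 characters to the end (rotate left by 2).
For "blossom" the result is "ossombl".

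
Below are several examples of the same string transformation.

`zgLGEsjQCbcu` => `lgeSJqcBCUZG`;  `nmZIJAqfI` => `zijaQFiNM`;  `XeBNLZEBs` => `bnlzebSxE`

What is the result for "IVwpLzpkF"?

What's happening: move the first 2 characters to the end (rotate left by 2), then flip the case of every letter.
For "IVwpLzpkF", step one produces "wpLzpkFIV"; step two turns that into "WPlZPKfiv".

WPlZPKfiv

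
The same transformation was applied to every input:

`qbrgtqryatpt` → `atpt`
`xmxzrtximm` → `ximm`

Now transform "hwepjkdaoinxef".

nxef

In each case the input is transformed by: keep only the last 4 characters.
For "hwepjkdaoinxef" the result is "nxef".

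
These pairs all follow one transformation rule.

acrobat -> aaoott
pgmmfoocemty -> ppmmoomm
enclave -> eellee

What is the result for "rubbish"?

rrbbhh

Each output is the input with this applied: keep one character in every 3, starting at position 1 (positions 1st, 4th, 7th, ...), then double every character.
Applying both steps to "rubbish": "rbh", then "rrbbhh".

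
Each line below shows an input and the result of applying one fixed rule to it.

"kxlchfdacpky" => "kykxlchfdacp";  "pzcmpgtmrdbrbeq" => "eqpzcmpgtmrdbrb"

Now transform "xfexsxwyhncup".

Rule — move the last 2 characters to the front (rotate right by 2).
So "xfexsxwyhncup" becomes "upxfexsxwyhnc".

upxfexsxwyhnc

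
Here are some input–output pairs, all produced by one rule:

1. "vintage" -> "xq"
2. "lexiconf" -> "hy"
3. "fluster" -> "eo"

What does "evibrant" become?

sk

The rule is to shift every letter 10 places forward in the alphabet (wrapping around), then keep one character in every 3, starting at position 3 (positions 3rd, 6th, 9th, ...).
On "evibrant": the first step gives "ofslbkxd", and the second then gives "sk".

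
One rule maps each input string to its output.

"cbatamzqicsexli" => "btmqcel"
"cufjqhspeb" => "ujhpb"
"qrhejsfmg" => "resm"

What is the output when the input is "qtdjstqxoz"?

The transformation: keep every other character starting from the second (positions 2nd, 4th, 6th, ...).
"qtdjstqxoz" → "tjtxz".

tjtxz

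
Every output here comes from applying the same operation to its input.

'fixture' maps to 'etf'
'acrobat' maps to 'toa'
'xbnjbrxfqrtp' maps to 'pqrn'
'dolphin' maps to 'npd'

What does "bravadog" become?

Each output is the input with this applied: reverse the string, then keep one character in every 3, starting at position 1 (positions 1st, 4th, 7th, ...).
Doing the same to "bravadog": "gar".

gar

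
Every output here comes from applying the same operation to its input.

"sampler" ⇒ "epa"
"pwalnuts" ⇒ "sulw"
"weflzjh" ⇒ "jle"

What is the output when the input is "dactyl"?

The transformation: keep every other character starting from the second (positions 2nd, 4th, 6th, ...), then reverse the string.
Applying that to "dactyl" gives "lta".

lta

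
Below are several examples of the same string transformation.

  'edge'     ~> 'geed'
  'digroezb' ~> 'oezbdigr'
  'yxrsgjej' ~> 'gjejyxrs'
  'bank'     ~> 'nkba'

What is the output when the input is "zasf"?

sfza

The transformation: swap the front and back halves of the string.
On "zasf" that produces "sfza".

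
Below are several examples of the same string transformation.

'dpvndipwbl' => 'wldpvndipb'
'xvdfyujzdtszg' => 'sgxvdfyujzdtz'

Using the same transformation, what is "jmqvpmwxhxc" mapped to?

hcjmqvpmwxx

Each output is the input with this applied: move the last 2 characters to the front (rotate right by 2), then swap the first and last characters.
Working it through for "jmqvpmwxhxc": intermediate "xcjmqvpmwxh", final "hcjmqvpmwxx".
(Check on "dpvndipwbl": → "bldpvndipw" → "wldpvndipb" ✓)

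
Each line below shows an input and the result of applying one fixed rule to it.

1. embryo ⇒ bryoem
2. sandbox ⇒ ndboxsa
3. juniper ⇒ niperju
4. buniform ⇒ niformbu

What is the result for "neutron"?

Each output is the input with this applied: move the first 2 characters to the end (rotate left by 2).
On "neutron" that produces "utronne".

utronne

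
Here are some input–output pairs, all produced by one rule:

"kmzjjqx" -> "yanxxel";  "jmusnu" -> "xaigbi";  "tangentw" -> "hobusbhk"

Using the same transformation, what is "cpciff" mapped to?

qdqwtt

The transformation: shift every letter 12 places backward in the alphabet (wrapping around).
On "cpciff" that produces "qdqwtt".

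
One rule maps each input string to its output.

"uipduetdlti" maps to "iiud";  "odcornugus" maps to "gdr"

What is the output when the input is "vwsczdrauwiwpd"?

dwzai

Each output is the input with this applied: keep one character in every 3, starting at position 2 (positions 2nd, 5th, 8th, ...), then move the last character to the front.
"vwsczdrauwiwpd" → "wzaid" → "dwzai".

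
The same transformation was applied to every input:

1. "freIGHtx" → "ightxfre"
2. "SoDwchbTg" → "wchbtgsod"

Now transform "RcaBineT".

The transformation: move the first 3 characters to the end (rotate left by 3), then convert every letter to lowercase.
For "RcaBineT", step one produces "BineTRca"; step two turns that into "binetrca".

binetrca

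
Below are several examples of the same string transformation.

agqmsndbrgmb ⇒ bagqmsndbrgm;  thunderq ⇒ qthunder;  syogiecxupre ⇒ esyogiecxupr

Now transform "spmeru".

The transformation: move the last character to the front.
Doing the same to "spmeru": "uspmer".

uspmer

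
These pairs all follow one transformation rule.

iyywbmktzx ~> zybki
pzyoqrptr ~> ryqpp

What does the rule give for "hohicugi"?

ghch

In each case the input is transformed by: keep every other character starting from the first (positions 1st, 3rd, 5th, ...), then swap the first and last characters.
"hohicugi" → "hhcg" → "ghch".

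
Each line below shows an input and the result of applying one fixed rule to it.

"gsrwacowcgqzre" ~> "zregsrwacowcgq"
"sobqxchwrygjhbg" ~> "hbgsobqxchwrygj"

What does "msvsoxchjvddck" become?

dckmsvsoxchjvd

In each case the input is transformed by: move the last 3 characters to the front (rotate right by 3).
Applying that to "msvsoxchjvddck" gives "dckmsvsoxchjvd".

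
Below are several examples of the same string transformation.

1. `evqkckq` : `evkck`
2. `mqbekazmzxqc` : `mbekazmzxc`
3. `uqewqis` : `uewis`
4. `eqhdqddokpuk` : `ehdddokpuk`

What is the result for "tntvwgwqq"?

The rule is to remove every "q".
"tntvwgwqq" → "tntvwgw".

tntvwgw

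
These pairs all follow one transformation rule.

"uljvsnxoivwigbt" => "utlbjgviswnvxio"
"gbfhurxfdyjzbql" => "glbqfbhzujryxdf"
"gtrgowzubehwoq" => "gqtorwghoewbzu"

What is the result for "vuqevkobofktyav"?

Each output is the input with this applied: take characters alternately from the front and the back (1st, last, 2nd, 2nd-last, ...).
So "vuqevkobofktyav" becomes "vvuaqyetvkkfoob".

vvuaqyetvkkfoob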